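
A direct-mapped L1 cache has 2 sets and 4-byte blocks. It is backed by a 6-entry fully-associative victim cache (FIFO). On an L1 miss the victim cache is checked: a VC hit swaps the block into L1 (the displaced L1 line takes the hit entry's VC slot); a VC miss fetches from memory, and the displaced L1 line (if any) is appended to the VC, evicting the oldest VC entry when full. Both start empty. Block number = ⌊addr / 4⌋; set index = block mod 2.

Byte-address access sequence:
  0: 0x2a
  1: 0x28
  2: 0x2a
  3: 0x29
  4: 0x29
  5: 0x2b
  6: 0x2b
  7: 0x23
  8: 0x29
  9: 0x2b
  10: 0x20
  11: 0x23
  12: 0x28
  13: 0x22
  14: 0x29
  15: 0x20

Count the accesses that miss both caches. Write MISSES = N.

0: 0x2a (blk 10, set 0) → MISS  vc=[]
1: 0x28 (blk 10, set 0) → L1-HIT  vc=[]
2: 0x2a (blk 10, set 0) → L1-HIT  vc=[]
3: 0x29 (blk 10, set 0) → L1-HIT  vc=[]
4: 0x29 (blk 10, set 0) → L1-HIT  vc=[]
5: 0x2b (blk 10, set 0) → L1-HIT  vc=[]
6: 0x2b (blk 10, set 0) → L1-HIT  vc=[]
7: 0x23 (blk 8, set 0) → MISS  vc=[10]
8: 0x29 (blk 10, set 0) → VC-HIT  vc=[8]
9: 0x2b (blk 10, set 0) → L1-HIT  vc=[8]
10: 0x20 (blk 8, set 0) → VC-HIT  vc=[10]
11: 0x23 (blk 8, set 0) → L1-HIT  vc=[10]
12: 0x28 (blk 10, set 0) → VC-HIT  vc=[8]
13: 0x22 (blk 8, set 0) → VC-HIT  vc=[10]
14: 0x29 (blk 10, set 0) → VC-HIT  vc=[8]
15: 0x20 (blk 8, set 0) → VC-HIT  vc=[10]

MISSES = 2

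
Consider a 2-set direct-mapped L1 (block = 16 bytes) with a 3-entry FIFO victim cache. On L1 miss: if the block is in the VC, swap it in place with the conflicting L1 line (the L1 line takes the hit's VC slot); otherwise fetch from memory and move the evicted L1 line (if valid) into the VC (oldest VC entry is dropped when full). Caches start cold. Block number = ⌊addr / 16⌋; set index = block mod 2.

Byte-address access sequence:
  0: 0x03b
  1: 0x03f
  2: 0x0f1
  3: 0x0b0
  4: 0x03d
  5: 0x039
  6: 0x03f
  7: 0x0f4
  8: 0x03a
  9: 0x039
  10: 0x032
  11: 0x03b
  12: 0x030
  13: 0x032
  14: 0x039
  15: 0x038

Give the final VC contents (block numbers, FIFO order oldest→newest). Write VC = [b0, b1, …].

VC = [11, 15]

  [0] addr=0x3b blk=3 s=1: MISS | VC []
  [1] addr=0x3f blk=3 s=1: L1-HIT | VC []
  [2] addr=0xf1 blk=15 s=1: MISS | VC [3]
  [3] addr=0xb0 blk=11 s=1: MISS | VC [3, 15]
  [4] addr=0x3d blk=3 s=1: VC-HIT | VC [11, 15]
  [5] addr=0x39 blk=3 s=1: L1-HIT | VC [11, 15]
  [6] addr=0x3f blk=3 s=1: L1-HIT | VC [11, 15]
  [7] addr=0xf4 blk=15 s=1: VC-HIT | VC [11, 3]
  [8] addr=0x3a blk=3 s=1: VC-HIT | VC [11, 15]
  [9] addr=0x39 blk=3 s=1: L1-HIT | VC [11, 15]
  [10] addr=0x32 blk=3 s=1: L1-HIT | VC [11, 15]
  [11] addr=0x3b blk=3 s=1: L1-HIT | VC [11, 15]
  [12] addr=0x30 blk=3 s=1: L1-HIT | VC [11, 15]
  [13] addr=0x32 blk=3 s=1: L1-HIT | VC [11, 15]
  [14] addr=0x39 blk=3 s=1: L1-HIT | VC [11, 15]
  [15] addr=0x38 blk=3 s=1: L1-HIT | VC [11, 15]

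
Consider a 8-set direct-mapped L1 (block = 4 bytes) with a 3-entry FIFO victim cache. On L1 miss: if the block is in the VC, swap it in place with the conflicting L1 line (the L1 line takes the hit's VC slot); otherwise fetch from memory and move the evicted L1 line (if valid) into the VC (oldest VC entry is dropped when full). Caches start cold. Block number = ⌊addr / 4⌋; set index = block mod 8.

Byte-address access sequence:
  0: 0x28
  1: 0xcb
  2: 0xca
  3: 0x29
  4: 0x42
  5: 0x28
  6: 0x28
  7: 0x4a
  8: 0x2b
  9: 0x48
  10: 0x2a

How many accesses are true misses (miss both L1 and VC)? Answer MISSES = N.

  [0] addr=0x28 blk=10 s=2: MISS | VC []
  [1] addr=0xcb blk=50 s=2: MISS | VC [10]
  [2] addr=0xca blk=50 s=2: L1-HIT | VC [10]
  [3] addr=0x29 blk=10 s=2: VC-HIT | VC [50]
  [4] addr=0x42 blk=16 s=0: MISS | VC [50]
  [5] addr=0x28 blk=10 s=2: L1-HIT | VC [50]
  [6] addr=0x28 blk=10 s=2: L1-HIT | VC [50]
  [7] addr=0x4a blk=18 s=2: MISS | VC [50, 10]
  [8] addr=0x2b blk=10 s=2: VC-HIT | VC [50, 18]
  [9] addr=0x48 blk=18 s=2: VC-HIT | VC [50, 10]
  [10] addr=0x2a blk=10 s=2: VC-HIT | VC [50, 18]

MISSES = 4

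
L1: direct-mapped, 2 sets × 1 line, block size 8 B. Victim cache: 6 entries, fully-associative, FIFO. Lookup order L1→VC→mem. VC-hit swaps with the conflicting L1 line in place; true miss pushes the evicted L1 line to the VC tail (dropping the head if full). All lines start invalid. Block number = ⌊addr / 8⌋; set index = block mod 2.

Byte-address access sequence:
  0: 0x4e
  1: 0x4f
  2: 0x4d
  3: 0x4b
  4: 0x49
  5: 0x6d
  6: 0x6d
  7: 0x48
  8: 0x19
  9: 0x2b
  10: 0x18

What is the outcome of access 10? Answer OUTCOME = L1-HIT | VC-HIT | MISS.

0: 0x4e (blk 9, set 1) → MISS  vc=[]
1: 0x4f (blk 9, set 1) → L1-HIT  vc=[]
2: 0x4d (blk 9, set 1) → L1-HIT  vc=[]
3: 0x4b (blk 9, set 1) → L1-HIT  vc=[]
4: 0x49 (blk 9, set 1) → L1-HIT  vc=[]
5: 0x6d (blk 13, set 1) → MISS  vc=[9]
6: 0x6d (blk 13, set 1) → L1-HIT  vc=[9]
7: 0x48 (blk 9, set 1) → VC-HIT  vc=[13]
8: 0x19 (blk 3, set 1) → MISS  vc=[13, 9]
9: 0x2b (blk 5, set 1) → MISS  vc=[13, 9, 3]
10: 0x18 (blk 3, set 1) → VC-HIT  vc=[13, 9, 5]

OUTCOME = VC-HIT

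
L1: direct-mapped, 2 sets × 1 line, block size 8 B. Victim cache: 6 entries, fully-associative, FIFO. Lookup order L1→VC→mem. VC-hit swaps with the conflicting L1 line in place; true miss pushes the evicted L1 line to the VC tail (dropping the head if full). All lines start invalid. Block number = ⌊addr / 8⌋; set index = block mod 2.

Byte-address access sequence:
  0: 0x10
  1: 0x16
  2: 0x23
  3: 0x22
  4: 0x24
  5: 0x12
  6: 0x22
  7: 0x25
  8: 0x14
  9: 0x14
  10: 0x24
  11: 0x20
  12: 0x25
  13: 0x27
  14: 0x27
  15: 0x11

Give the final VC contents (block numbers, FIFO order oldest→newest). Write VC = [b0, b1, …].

VC = [4]

0: 0x10 (blk 2, set 0) → MISS  vc=[]
1: 0x16 (blk 2, set 0) → L1-HIT  vc=[]
2: 0x23 (blk 4, set 0) → MISS  vc=[2]
3: 0x22 (blk 4, set 0) → L1-HIT  vc=[2]
4: 0x24 (blk 4, set 0) → L1-HIT  vc=[2]
5: 0x12 (blk 2, set 0) → VC-HIT  vc=[4]
6: 0x22 (blk 4, set 0) → VC-HIT  vc=[2]
7: 0x25 (blk 4, set 0) → L1-HIT  vc=[2]
8: 0x14 (blk 2, set 0) → VC-HIT  vc=[4]
9: 0x14 (blk 2, set 0) → L1-HIT  vc=[4]
10: 0x24 (blk 4, set 0) → VC-HIT  vc=[2]
11: 0x20 (blk 4, set 0) → L1-HIT  vc=[2]
12: 0x25 (blk 4, set 0) → L1-HIT  vc=[2]
13: 0x27 (blk 4, set 0) → L1-HIT  vc=[2]
14: 0x27 (blk 4, set 0) → L1-HIT  vc=[2]
15: 0x11 (blk 2, set 0) → VC-HIT  vc=[4]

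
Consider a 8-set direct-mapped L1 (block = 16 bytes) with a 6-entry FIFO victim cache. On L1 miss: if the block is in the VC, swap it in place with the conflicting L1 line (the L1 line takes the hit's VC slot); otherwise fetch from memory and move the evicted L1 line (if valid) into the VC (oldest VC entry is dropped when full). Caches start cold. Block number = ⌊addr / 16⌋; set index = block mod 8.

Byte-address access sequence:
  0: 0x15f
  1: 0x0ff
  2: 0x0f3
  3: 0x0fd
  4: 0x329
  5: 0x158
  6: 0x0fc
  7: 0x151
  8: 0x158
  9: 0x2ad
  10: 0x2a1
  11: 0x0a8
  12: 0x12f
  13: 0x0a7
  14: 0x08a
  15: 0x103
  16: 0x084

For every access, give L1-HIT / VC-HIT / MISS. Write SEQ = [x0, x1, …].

  [0] addr=0x15f blk=21 s=5: MISS | VC []
  [1] addr=0xff blk=15 s=7: MISS | VC []
  [2] addr=0xf3 blk=15 s=7: L1-HIT | VC []
  [3] addr=0xfd blk=15 s=7: L1-HIT | VC []
  [4] addr=0x329 blk=50 s=2: MISS | VC []
  [5] addr=0x158 blk=21 s=5: L1-HIT | VC []
  [6] addr=0xfc blk=15 s=7: L1-HIT | VC []
  [7] addr=0x151 blk=21 s=5: L1-HIT | VC []
  [8] addr=0x158 blk=21 s=5: L1-HIT | VC []
  [9] addr=0x2ad blk=42 s=2: MISS | VC [50]
  [10] addr=0x2a1 blk=42 s=2: L1-HIT | VC [50]
  [11] addr=0xa8 blk=10 s=2: MISS | VC [50, 42]
  [12] addr=0x12f blk=18 s=2: MISS | VC [50, 42, 10]
  [13] addr=0xa7 blk=10 s=2: VC-HIT | VC [50, 42, 18]
  [14] addr=0x8a blk=8 s=0: MISS | VC [50, 42, 18]
  [15] addr=0x103 blk=16 s=0: MISS | VC [50, 42, 18, 8]
  [16] addr=0x84 blk=8 s=0: VC-HIT | VC [50, 42, 18, 16]

SEQ = [MISS, MISS, L1-HIT, L1-HIT, MISS, L1-HIT, L1-HIT, L1-HIT, L1-HIT, MISS, L1-HIT, MISS, MISS, VC-HIT, MISS, MISS, VC-HIT]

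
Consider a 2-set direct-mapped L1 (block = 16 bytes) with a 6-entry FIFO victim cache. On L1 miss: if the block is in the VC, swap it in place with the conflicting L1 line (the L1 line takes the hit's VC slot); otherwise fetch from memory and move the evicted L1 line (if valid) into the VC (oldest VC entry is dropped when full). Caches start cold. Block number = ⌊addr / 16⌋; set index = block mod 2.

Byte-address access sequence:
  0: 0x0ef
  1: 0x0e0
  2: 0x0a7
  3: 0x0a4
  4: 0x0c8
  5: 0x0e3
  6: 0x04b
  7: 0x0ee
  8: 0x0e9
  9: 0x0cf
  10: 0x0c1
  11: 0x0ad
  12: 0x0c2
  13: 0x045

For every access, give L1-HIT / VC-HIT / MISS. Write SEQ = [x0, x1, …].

SEQ = [MISS, L1-HIT, MISS, L1-HIT, MISS, VC-HIT, MISS, VC-HIT, L1-HIT, VC-HIT, L1-HIT, VC-HIT, VC-HIT, VC-HIT]

  [0] addr=0xef blk=14 s=0: MISS | VC []
  [1] addr=0xe0 blk=14 s=0: L1-HIT | VC []
  [2] addr=0xa7 blk=10 s=0: MISS | VC [14]
  [3] addr=0xa4 blk=10 s=0: L1-HIT | VC [14]
  [4] addr=0xc8 blk=12 s=0: MISS | VC [14, 10]
  [5] addr=0xe3 blk=14 s=0: VC-HIT | VC [12, 10]
  [6] addr=0x4b blk=4 s=0: MISS | VC [12, 10, 14]
  [7] addr=0xee blk=14 s=0: VC-HIT | VC [12, 10, 4]
  [8] addr=0xe9 blk=14 s=0: L1-HIT | VC [12, 10, 4]
  [9] addr=0xcf blk=12 s=0: VC-HIT | VC [14, 10, 4]
  [10] addr=0xc1 blk=12 s=0: L1-HIT | VC [14, 10, 4]
  [11] addr=0xad blk=10 s=0: VC-HIT | VC [14, 12, 4]
  [12] addr=0xc2 blk=12 s=0: VC-HIT | VC [14, 10, 4]
  [13] addr=0x45 blk=4 s=0: VC-HIT | VC [14, 10, 12]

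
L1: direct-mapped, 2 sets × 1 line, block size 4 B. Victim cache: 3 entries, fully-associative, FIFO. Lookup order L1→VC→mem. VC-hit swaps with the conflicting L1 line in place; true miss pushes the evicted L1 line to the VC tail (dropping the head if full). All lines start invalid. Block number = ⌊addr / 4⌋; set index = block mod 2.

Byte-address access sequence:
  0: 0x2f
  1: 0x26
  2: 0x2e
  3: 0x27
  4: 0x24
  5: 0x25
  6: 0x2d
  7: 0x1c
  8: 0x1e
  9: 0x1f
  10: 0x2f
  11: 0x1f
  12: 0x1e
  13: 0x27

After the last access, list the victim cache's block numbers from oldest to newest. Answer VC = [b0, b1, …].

#0 0x2f→b11/s1 MISS; vc=[]
#1 0x26→b9/s1 MISS; vc=[11]
#2 0x2e→b11/s1 VC-HIT; vc=[9]
#3 0x27→b9/s1 VC-HIT; vc=[11]
#4 0x24→b9/s1 L1-HIT; vc=[11]
#5 0x25→b9/s1 L1-HIT; vc=[11]
#6 0x2d→b11/s1 VC-HIT; vc=[9]
#7 0x1c→b7/s1 MISS; vc=[9,11]
#8 0x1e→b7/s1 L1-HIT; vc=[9,11]
#9 0x1f→b7/s1 L1-HIT; vc=[9,11]
#10 0x2f→b11/s1 VC-HIT; vc=[9,7]
#11 0x1f→b7/s1 VC-HIT; vc=[9,11]
#12 0x1e→b7/s1 L1-HIT; vc=[9,11]
#13 0x27→b9/s1 VC-HIT; vc=[7,11]

VC = [7, 11]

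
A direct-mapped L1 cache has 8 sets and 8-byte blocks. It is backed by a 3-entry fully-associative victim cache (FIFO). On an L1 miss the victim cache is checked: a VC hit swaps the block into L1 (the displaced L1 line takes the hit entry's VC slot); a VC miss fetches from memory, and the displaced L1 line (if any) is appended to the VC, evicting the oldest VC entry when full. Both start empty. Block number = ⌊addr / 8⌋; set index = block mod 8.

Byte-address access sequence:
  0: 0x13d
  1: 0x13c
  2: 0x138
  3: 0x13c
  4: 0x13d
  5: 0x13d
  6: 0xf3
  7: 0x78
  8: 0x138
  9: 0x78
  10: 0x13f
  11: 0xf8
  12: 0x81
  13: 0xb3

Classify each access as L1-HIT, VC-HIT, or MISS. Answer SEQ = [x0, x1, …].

SEQ = [MISS, L1-HIT, L1-HIT, L1-HIT, L1-HIT, L1-HIT, MISS, MISS, VC-HIT, VC-HIT, VC-HIT, MISS, MISS, MISS]

#0 0x13d→b39/s7 MISS; vc=[]
#1 0x13c→b39/s7 L1-HIT; vc=[]
#2 0x138→b39/s7 L1-HIT; vc=[]
#3 0x13c→b39/s7 L1-HIT; vc=[]
#4 0x13d→b39/s7 L1-HIT; vc=[]
#5 0x13d→b39/s7 L1-HIT; vc=[]
#6 0xf3→b30/s6 MISS; vc=[]
#7 0x78→b15/s7 MISS; vc=[39]
#8 0x138→b39/s7 VC-HIT; vc=[15]
#9 0x78→b15/s7 VC-HIT; vc=[39]
#10 0x13f→b39/s7 VC-HIT; vc=[15]
#11 0xf8→b31/s7 MISS; vc=[15,39]
#12 0x81→b16/s0 MISS; vc=[15,39]
#13 0xb3→b22/s6 MISS; vc=[15,39,30]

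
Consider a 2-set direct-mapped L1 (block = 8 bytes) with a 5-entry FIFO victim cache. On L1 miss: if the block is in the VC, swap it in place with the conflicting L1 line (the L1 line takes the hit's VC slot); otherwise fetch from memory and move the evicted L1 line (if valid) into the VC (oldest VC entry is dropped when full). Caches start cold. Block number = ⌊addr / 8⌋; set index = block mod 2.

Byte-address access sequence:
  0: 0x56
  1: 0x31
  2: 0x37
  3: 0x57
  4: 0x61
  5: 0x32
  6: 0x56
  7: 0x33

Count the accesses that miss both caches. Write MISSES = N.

MISSES = 3

#0 0x56→b10/s0 MISS; vc=[]
#1 0x31→b6/s0 MISS; vc=[10]
#2 0x37→b6/s0 L1-HIT; vc=[10]
#3 0x57→b10/s0 VC-HIT; vc=[6]
#4 0x61→b12/s0 MISS; vc=[6,10]
#5 0x32→b6/s0 VC-HIT; vc=[12,10]
#6 0x56→b10/s0 VC-HIT; vc=[12,6]
#7 0x33→b6/s0 VC-HIT; vc=[12,10]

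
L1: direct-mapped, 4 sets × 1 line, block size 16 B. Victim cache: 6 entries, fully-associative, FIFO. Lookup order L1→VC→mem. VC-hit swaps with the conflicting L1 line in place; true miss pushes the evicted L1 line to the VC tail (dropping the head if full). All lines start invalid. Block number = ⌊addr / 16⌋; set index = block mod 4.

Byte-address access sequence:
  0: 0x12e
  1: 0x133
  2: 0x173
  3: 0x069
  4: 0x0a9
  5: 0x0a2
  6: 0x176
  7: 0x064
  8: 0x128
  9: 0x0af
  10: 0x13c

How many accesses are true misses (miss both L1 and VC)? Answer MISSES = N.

MISSES = 5

  [0] addr=0x12e blk=18 s=2: MISS | VC []
  [1] addr=0x133 blk=19 s=3: MISS | VC []
  [2] addr=0x173 blk=23 s=3: MISS | VC [19]
  [3] addr=0x69 blk=6 s=2: MISS | VC [19, 18]
  [4] addr=0xa9 blk=10 s=2: MISS | VC [19, 18, 6]
  [5] addr=0xa2 blk=10 s=2: L1-HIT | VC [19, 18, 6]
  [6] addr=0x176 blk=23 s=3: L1-HIT | VC [19, 18, 6]
  [7] addr=0x64 blk=6 s=2: VC-HIT | VC [19, 18, 10]
  [8] addr=0x128 blk=18 s=2: VC-HIT | VC [19, 6, 10]
  [9] addr=0xaf blk=10 s=2: VC-HIT | VC [19, 6, 18]
  [10] addr=0x13c blk=19 s=3: VC-HIT | VC [23, 6, 18]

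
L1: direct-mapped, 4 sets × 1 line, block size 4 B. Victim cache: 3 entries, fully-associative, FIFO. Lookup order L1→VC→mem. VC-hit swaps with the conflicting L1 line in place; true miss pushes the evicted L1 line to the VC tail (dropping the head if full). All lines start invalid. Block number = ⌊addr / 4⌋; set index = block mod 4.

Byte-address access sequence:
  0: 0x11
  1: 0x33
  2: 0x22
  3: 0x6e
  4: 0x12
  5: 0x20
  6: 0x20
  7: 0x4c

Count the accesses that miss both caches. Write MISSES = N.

#0 0x11→b4/s0 MISS; vc=[]
#1 0x33→b12/s0 MISS; vc=[4]
#2 0x22→b8/s0 MISS; vc=[4,12]
#3 0x6e→b27/s3 MISS; vc=[4,12]
#4 0x12→b4/s0 VC-HIT; vc=[8,12]
#5 0x20→b8/s0 VC-HIT; vc=[4,12]
#6 0x20→b8/s0 L1-HIT; vc=[4,12]
#7 0x4c→b19/s3 MISS; vc=[4,12,27]

MISSES = 5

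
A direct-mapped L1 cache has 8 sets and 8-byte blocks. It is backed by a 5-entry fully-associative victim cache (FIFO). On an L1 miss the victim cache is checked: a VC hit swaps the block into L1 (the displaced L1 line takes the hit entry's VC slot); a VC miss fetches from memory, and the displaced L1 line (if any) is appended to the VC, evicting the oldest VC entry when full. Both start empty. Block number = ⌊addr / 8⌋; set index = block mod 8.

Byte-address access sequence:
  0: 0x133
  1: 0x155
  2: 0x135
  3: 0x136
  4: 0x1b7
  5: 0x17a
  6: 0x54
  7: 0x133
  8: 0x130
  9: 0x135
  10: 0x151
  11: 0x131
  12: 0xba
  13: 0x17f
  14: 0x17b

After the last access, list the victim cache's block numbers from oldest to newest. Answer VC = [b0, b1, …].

VC = [54, 10, 23]

0: 0x133 (blk 38, set 6) → MISS  vc=[]
1: 0x155 (blk 42, set 2) → MISS  vc=[]
2: 0x135 (blk 38, set 6) → L1-HIT  vc=[]
3: 0x136 (blk 38, set 6) → L1-HIT  vc=[]
4: 0x1b7 (blk 54, set 6) → MISS  vc=[38]
5: 0x17a (blk 47, set 7) → MISS  vc=[38]
6: 0x54 (blk 10, set 2) → MISS  vc=[38, 42]
7: 0x133 (blk 38, set 6) → VC-HIT  vc=[54, 42]
8: 0x130 (blk 38, set 6) → L1-HIT  vc=[54, 42]
9: 0x135 (blk 38, set 6) → L1-HIT  vc=[54, 42]
10: 0x151 (blk 42, set 2) → VC-HIT  vc=[54, 10]
11: 0x131 (blk 38, set 6) → L1-HIT  vc=[54, 10]
12: 0xba (blk 23, set 7) → MISS  vc=[54, 10, 47]
13: 0x17f (blk 47, set 7) → VC-HIT  vc=[54, 10, 23]
14: 0x17b (blk 47, set 7) → L1-HIT  vc=[54, 10, 23]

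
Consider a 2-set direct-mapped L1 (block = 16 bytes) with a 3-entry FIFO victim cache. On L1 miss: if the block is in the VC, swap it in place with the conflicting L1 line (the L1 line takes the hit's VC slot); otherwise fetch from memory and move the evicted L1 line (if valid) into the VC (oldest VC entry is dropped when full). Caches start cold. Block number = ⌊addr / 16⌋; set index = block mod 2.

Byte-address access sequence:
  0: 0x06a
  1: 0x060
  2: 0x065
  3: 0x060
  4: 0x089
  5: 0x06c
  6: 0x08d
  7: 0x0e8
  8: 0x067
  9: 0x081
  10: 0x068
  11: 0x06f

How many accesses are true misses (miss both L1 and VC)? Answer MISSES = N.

MISSES = 3

0: 0x6a (blk 6, set 0) → MISS  vc=[]
1: 0x60 (blk 6, set 0) → L1-HIT  vc=[]
2: 0x65 (blk 6, set 0) → L1-HIT  vc=[]
3: 0x60 (blk 6, set 0) → L1-HIT  vc=[]
4: 0x89 (blk 8, set 0) → MISS  vc=[6]
5: 0x6c (blk 6, set 0) → VC-HIT  vc=[8]
6: 0x8d (blk 8, set 0) → VC-HIT  vc=[6]
7: 0xe8 (blk 14, set 0) → MISS  vc=[6, 8]
8: 0x67 (blk 6, set 0) → VC-HIT  vc=[14, 8]
9: 0x81 (blk 8, set 0) → VC-HIT  vc=[14, 6]
10: 0x68 (blk 6, set 0) → VC-HIT  vc=[14, 8]
11: 0x6f (blk 6, set 0) → L1-HIT  vc=[14, 8]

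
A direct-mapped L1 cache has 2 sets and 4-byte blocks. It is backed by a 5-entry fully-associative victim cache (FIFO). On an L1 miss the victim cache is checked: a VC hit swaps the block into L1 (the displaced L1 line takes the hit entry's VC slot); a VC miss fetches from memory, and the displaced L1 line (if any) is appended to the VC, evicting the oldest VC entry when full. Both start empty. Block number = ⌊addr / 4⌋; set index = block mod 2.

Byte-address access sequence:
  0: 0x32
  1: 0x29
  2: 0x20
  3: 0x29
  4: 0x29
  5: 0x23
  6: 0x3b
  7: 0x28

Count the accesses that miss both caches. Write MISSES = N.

0: 0x32 (blk 12, set 0) → MISS  vc=[]
1: 0x29 (blk 10, set 0) → MISS  vc=[12]
2: 0x20 (blk 8, set 0) → MISS  vc=[12, 10]
3: 0x29 (blk 10, set 0) → VC-HIT  vc=[12, 8]
4: 0x29 (blk 10, set 0) → L1-HIT  vc=[12, 8]
5: 0x23 (blk 8, set 0) → VC-HIT  vc=[12, 10]
6: 0x3b (blk 14, set 0) → MISS  vc=[12, 10, 8]
7: 0x28 (blk 10, set 0) → VC-HIT  vc=[12, 14, 8]

MISSES = 4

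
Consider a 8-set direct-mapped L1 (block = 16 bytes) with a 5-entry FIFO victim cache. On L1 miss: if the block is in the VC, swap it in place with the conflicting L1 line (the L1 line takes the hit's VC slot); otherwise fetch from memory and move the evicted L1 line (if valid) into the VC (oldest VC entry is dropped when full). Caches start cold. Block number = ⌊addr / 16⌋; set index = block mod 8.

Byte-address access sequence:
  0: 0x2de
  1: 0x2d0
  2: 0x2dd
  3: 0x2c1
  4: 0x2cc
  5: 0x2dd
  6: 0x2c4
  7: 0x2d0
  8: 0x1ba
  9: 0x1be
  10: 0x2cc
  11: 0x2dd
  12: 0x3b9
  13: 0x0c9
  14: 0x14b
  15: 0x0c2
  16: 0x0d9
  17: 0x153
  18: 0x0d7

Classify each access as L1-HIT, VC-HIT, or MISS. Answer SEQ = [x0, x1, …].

#0 0x2de→b45/s5 MISS; vc=[]
#1 0x2d0→b45/s5 L1-HIT; vc=[]
#2 0x2dd→b45/s5 L1-HIT; vc=[]
#3 0x2c1→b44/s4 MISS; vc=[]
#4 0x2cc→b44/s4 L1-HIT; vc=[]
#5 0x2dd→b45/s5 L1-HIT; vc=[]
#6 0x2c4→b44/s4 L1-HIT; vc=[]
#7 0x2d0→b45/s5 L1-HIT; vc=[]
#8 0x1ba→b27/s3 MISS; vc=[]
#9 0x1be→b27/s3 L1-HIT; vc=[]
#10 0x2cc→b44/s4 L1-HIT; vc=[]
#11 0x2dd→b45/s5 L1-HIT; vc=[]
#12 0x3b9→b59/s3 MISS; vc=[27]
#13 0xc9→b12/s4 MISS; vc=[27,44]
#14 0x14b→b20/s4 MISS; vc=[27,44,12]
#15 0xc2→b12/s4 VC-HIT; vc=[27,44,20]
#16 0xd9→b13/s5 MISS; vc=[27,44,20,45]
#17 0x153→b21/s5 MISS; vc=[27,44,20,45,13]
#18 0xd7→b13/s5 VC-HIT; vc=[27,44,20,45,21]

SEQ = [MISS, L1-HIT, L1-HIT, MISS, L1-HIT, L1-HIT, L1-HIT, L1-HIT, MISS, L1-HIT, L1-HIT, L1-HIT, MISS, MISS, MISS, VC-HIT, MISS, MISS, VC-HIT]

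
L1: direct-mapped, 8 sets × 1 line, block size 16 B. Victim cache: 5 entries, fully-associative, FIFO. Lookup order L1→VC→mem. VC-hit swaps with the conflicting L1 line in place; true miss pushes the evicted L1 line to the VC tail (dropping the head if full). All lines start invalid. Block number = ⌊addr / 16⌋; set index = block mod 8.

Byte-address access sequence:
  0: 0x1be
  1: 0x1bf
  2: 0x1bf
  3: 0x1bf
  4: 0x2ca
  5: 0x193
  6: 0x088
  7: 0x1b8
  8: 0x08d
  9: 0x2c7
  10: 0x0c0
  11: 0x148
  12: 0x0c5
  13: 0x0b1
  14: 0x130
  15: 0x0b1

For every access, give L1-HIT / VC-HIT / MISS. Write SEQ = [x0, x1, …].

0: 0x1be (blk 27, set 3) → MISS  vc=[]
1: 0x1bf (blk 27, set 3) → L1-HIT  vc=[]
2: 0x1bf (blk 27, set 3) → L1-HIT  vc=[]
3: 0x1bf (blk 27, set 3) → L1-HIT  vc=[]
4: 0x2ca (blk 44, set 4) → MISS  vc=[]
5: 0x193 (blk 25, set 1) → MISS  vc=[]
6: 0x88 (blk 8, set 0) → MISS  vc=[]
7: 0x1b8 (blk 27, set 3) → L1-HIT  vc=[]
8: 0x8d (blk 8, set 0) → L1-HIT  vc=[]
9: 0x2c7 (blk 44, set 4) → L1-HIT  vc=[]
10: 0xc0 (blk 12, set 4) → MISS  vc=[44]
11: 0x148 (blk 20, set 4) → MISS  vc=[44, 12]
12: 0xc5 (blk 12, set 4) → VC-HIT  vc=[44, 20]
13: 0xb1 (blk 11, set 3) → MISS  vc=[44, 20, 27]
14: 0x130 (blk 19, set 3) → MISS  vc=[44, 20, 27, 11]
15: 0xb1 (blk 11, set 3) → VC-HIT  vc=[44, 20, 27, 19]

SEQ = [MISS, L1-HIT, L1-HIT, L1-HIT, MISS, MISS, MISS, L1-HIT, L1-HIT, L1-HIT, MISS, MISS, VC-HIT, MISS, MISS, VC-HIT]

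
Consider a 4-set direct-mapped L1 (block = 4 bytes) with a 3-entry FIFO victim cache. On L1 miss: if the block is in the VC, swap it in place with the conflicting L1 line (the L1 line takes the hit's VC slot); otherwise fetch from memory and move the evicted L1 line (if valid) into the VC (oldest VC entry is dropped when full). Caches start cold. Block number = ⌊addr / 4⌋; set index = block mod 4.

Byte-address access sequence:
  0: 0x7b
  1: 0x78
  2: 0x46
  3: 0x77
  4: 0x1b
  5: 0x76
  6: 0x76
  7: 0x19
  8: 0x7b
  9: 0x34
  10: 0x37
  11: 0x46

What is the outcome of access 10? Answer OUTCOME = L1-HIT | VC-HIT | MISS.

#0 0x7b→b30/s2 MISS; vc=[]
#1 0x78→b30/s2 L1-HIT; vc=[]
#2 0x46→b17/s1 MISS; vc=[]
#3 0x77→b29/s1 MISS; vc=[17]
#4 0x1b→b6/s2 MISS; vc=[17,30]
#5 0x76→b29/s1 L1-HIT; vc=[17,30]
#6 0x76→b29/s1 L1-HIT; vc=[17,30]
#7 0x19→b6/s2 L1-HIT; vc=[17,30]
#8 0x7b→b30/s2 VC-HIT; vc=[17,6]
#9 0x34→b13/s1 MISS; vc=[17,6,29]
#10 0x37→b13/s1 L1-HIT; vc=[17,6,29]
#11 0x46→b17/s1 VC-HIT; vc=[13,6,29]

OUTCOME = L1-HIT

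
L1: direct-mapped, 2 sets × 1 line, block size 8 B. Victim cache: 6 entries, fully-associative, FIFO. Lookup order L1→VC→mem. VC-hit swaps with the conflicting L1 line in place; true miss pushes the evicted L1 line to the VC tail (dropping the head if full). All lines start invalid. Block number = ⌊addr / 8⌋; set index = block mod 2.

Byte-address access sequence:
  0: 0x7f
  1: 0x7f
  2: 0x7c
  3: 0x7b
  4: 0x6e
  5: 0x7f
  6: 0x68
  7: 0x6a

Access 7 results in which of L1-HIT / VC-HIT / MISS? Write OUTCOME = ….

#0 0x7f→b15/s1 MISS; vc=[]
#1 0x7f→b15/s1 L1-HIT; vc=[]
#2 0x7c→b15/s1 L1-HIT; vc=[]
#3 0x7b→b15/s1 L1-HIT; vc=[]
#4 0x6e→b13/s1 MISS; vc=[15]
#5 0x7f→b15/s1 VC-HIT; vc=[13]
#6 0x68→b13/s1 VC-HIT; vc=[15]
#7 0x6a→b13/s1 L1-HIT; vc=[15]

OUTCOME = L1-HIT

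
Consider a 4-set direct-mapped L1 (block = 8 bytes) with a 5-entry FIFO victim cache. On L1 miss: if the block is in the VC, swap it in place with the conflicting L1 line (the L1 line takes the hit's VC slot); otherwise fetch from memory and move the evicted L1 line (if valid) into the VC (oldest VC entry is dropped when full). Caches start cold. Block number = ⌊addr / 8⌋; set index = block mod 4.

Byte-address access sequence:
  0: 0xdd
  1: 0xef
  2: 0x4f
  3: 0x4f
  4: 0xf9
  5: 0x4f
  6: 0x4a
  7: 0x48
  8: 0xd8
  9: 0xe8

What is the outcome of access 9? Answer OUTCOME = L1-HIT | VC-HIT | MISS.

OUTCOME = VC-HIT

  [0] addr=0xdd blk=27 s=3: MISS | VC []
  [1] addr=0xef blk=29 s=1: MISS | VC []
  [2] addr=0x4f blk=9 s=1: MISS | VC [29]
  [3] addr=0x4f blk=9 s=1: L1-HIT | VC [29]
  [4] addr=0xf9 blk=31 s=3: MISS | VC [29, 27]
  [5] addr=0x4f blk=9 s=1: L1-HIT | VC [29, 27]
  [6] addr=0x4a blk=9 s=1: L1-HIT | VC [29, 27]
  [7] addr=0x48 blk=9 s=1: L1-HIT | VC [29, 27]
  [8] addr=0xd8 blk=27 s=3: VC-HIT | VC [29, 31]
  [9] addr=0xe8 blk=29 s=1: VC-HIT | VC [9, 31]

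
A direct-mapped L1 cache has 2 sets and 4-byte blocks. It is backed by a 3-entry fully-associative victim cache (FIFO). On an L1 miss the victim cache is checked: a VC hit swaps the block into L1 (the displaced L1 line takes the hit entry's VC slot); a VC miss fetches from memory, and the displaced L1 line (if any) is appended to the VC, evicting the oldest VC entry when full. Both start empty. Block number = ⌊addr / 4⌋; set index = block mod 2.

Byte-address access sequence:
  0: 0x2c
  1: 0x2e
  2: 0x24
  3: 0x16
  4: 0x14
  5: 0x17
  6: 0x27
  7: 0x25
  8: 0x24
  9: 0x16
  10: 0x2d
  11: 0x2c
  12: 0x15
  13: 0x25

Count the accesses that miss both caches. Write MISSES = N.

#0 0x2c→b11/s1 MISS; vc=[]
#1 0x2e→b11/s1 L1-HIT; vc=[]
#2 0x24→b9/s1 MISS; vc=[11]
#3 0x16→b5/s1 MISS; vc=[11,9]
#4 0x14→b5/s1 L1-HIT; vc=[11,9]
#5 0x17→b5/s1 L1-HIT; vc=[11,9]
#6 0x27→b9/s1 VC-HIT; vc=[11,5]
#7 0x25→b9/s1 L1-HIT; vc=[11,5]
#8 0x24→b9/s1 L1-HIT; vc=[11,5]
#9 0x16→b5/s1 VC-HIT; vc=[11,9]
#10 0x2d→b11/s1 VC-HIT; vc=[5,9]
#11 0x2c→b11/s1 L1-HIT; vc=[5,9]
#12 0x15→b5/s1 VC-HIT; vc=[11,9]
#13 0x25→b9/s1 VC-HIT; vc=[11,5]

MISSES = 3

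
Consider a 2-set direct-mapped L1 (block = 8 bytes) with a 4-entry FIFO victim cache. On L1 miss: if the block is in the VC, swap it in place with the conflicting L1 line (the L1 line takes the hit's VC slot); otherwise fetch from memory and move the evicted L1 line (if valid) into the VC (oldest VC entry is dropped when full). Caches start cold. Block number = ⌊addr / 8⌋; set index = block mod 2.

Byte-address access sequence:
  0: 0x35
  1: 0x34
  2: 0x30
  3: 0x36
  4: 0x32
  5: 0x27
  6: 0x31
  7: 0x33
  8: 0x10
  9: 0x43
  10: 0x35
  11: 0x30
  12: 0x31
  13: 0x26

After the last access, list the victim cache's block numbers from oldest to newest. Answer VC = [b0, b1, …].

0: 0x35 (blk 6, set 0) → MISS  vc=[]
1: 0x34 (blk 6, set 0) → L1-HIT  vc=[]
2: 0x30 (blk 6, set 0) → L1-HIT  vc=[]
3: 0x36 (blk 6, set 0) → L1-HIT  vc=[]
4: 0x32 (blk 6, set 0) → L1-HIT  vc=[]
5: 0x27 (blk 4, set 0) → MISS  vc=[6]
6: 0x31 (blk 6, set 0) → VC-HIT  vc=[4]
7: 0x33 (blk 6, set 0) → L1-HIT  vc=[4]
8: 0x10 (blk 2, set 0) → MISS  vc=[4, 6]
9: 0x43 (blk 8, set 0) → MISS  vc=[4, 6, 2]
10: 0x35 (blk 6, set 0) → VC-HIT  vc=[4, 8, 2]
11: 0x30 (blk 6, set 0) → L1-HIT  vc=[4, 8, 2]
12: 0x31 (blk 6, set 0) → L1-HIT  vc=[4, 8, 2]
13: 0x26 (blk 4, set 0) → VC-HIT  vc=[6, 8, 2]

VC = [6, 8, 2]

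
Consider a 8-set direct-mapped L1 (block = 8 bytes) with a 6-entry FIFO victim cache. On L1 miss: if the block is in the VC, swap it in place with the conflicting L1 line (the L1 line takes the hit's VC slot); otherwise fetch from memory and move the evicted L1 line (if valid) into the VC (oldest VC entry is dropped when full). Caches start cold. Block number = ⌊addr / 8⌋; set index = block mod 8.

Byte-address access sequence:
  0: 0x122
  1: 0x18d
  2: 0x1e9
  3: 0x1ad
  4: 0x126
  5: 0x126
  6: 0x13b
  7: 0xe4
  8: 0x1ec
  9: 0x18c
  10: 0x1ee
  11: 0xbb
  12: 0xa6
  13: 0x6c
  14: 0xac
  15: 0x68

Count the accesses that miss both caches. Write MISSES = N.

  [0] addr=0x122 blk=36 s=4: MISS | VC []
  [1] addr=0x18d blk=49 s=1: MISS | VC []
  [2] addr=0x1e9 blk=61 s=5: MISS | VC []
  [3] addr=0x1ad blk=53 s=5: MISS | VC [61]
  [4] addr=0x126 blk=36 s=4: L1-HIT | VC [61]
  [5] addr=0x126 blk=36 s=4: L1-HIT | VC [61]
  [6] addr=0x13b blk=39 s=7: MISS | VC [61]
  [7] addr=0xe4 blk=28 s=4: MISS | VC [61, 36]
  [8] addr=0x1ec blk=61 s=5: VC-HIT | VC [53, 36]
  [9] addr=0x18c blk=49 s=1: L1-HIT | VC [53, 36]
  [10] addr=0x1ee blk=61 s=5: L1-HIT | VC [53, 36]
  [11] addr=0xbb blk=23 s=7: MISS | VC [53, 36, 39]
  [12] addr=0xa6 blk=20 s=4: MISS | VC [53, 36, 39, 28]
  [13] addr=0x6c blk=13 s=5: MISS | VC [53, 36, 39, 28, 61]
  [14] addr=0xac blk=21 s=5: MISS | VC [53, 36, 39, 28, 61, 13]
  [15] addr=0x68 blk=13 s=5: VC-HIT | VC [53, 36, 39, 28, 61, 21]

MISSES = 10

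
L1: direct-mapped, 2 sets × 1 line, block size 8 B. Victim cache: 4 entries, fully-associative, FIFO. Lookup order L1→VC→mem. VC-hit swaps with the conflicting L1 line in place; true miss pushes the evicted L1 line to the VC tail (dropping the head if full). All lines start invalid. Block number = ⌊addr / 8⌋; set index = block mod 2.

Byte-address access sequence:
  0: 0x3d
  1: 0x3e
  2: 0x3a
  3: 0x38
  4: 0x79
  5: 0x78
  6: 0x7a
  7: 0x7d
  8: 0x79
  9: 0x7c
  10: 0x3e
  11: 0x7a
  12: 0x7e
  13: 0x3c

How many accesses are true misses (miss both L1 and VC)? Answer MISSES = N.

MISSES = 2

0: 0x3d (blk 7, set 1) → MISS  vc=[]
1: 0x3e (blk 7, set 1) → L1-HIT  vc=[]
2: 0x3a (blk 7, set 1) → L1-HIT  vc=[]
3: 0x38 (blk 7, set 1) → L1-HIT  vc=[]
4: 0x79 (blk 15, set 1) → MISS  vc=[7]
5: 0x78 (blk 15, set 1) → L1-HIT  vc=[7]
6: 0x7a (blk 15, set 1) → L1-HIT  vc=[7]
7: 0x7d (blk 15, set 1) → L1-HIT  vc=[7]
8: 0x79 (blk 15, set 1) → L1-HIT  vc=[7]
9: 0x7c (blk 15, set 1) → L1-HIT  vc=[7]
10: 0x3e (blk 7, set 1) → VC-HIT  vc=[15]
11: 0x7a (blk 15, set 1) → VC-HIT  vc=[7]
12: 0x7e (blk 15, set 1) → L1-HIT  vc=[7]
13: 0x3c (blk 7, set 1) → VC-HIT  vc=[15]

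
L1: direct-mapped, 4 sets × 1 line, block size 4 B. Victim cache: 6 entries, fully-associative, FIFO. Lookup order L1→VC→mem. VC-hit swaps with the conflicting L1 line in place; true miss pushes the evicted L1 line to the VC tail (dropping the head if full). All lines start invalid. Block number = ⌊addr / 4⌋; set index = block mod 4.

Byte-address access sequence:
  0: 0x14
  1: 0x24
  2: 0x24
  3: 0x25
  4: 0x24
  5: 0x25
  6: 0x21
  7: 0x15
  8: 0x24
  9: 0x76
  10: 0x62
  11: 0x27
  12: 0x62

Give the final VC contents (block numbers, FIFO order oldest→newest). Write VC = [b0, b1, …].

VC = [5, 29, 8]

0: 0x14 (blk 5, set 1) → MISS  vc=[]
1: 0x24 (blk 9, set 1) → MISS  vc=[5]
2: 0x24 (blk 9, set 1) → L1-HIT  vc=[5]
3: 0x25 (blk 9, set 1) → L1-HIT  vc=[5]
4: 0x24 (blk 9, set 1) → L1-HIT  vc=[5]
5: 0x25 (blk 9, set 1) → L1-HIT  vc=[5]
6: 0x21 (blk 8, set 0) → MISS  vc=[5]
7: 0x15 (blk 5, set 1) → VC-HIT  vc=[9]
8: 0x24 (blk 9, set 1) → VC-HIT  vc=[5]
9: 0x76 (blk 29, set 1) → MISS  vc=[5, 9]
10: 0x62 (blk 24, set 0) → MISS  vc=[5, 9, 8]
11: 0x27 (blk 9, set 1) → VC-HIT  vc=[5, 29, 8]
12: 0x62 (blk 24, set 0) → L1-HIT  vc=[5, 29, 8]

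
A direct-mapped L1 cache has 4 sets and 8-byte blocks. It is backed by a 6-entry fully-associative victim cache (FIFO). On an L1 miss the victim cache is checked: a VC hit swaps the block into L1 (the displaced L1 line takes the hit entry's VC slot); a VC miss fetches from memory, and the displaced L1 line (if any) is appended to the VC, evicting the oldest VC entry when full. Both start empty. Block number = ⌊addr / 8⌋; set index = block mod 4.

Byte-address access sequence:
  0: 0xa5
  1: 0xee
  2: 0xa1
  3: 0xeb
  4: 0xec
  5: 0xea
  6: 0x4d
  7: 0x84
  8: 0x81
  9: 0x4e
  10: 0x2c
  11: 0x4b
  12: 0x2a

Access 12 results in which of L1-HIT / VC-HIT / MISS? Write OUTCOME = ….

#0 0xa5→b20/s0 MISS; vc=[]
#1 0xee→b29/s1 MISS; vc=[]
#2 0xa1→b20/s0 L1-HIT; vc=[]
#3 0xeb→b29/s1 L1-HIT; vc=[]
#4 0xec→b29/s1 L1-HIT; vc=[]
#5 0xea→b29/s1 L1-HIT; vc=[]
#6 0x4d→b9/s1 MISS; vc=[29]
#7 0x84→b16/s0 MISS; vc=[29,20]
#8 0x81→b16/s0 L1-HIT; vc=[29,20]
#9 0x4e→b9/s1 L1-HIT; vc=[29,20]
#10 0x2c→b5/s1 MISS; vc=[29,20,9]
#11 0x4b→b9/s1 VC-HIT; vc=[29,20,5]
#12 0x2a→b5/s1 VC-HIT; vc=[29,20,9]

OUTCOME = VC-HIT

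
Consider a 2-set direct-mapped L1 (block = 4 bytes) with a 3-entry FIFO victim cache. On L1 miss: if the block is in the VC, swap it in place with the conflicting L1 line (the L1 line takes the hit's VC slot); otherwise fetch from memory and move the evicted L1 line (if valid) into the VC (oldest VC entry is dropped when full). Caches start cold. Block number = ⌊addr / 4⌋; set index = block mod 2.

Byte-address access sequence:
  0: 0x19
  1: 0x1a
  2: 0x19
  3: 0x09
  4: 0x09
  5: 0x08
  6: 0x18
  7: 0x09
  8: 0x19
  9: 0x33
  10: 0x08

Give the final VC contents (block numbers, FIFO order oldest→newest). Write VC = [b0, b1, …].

VC = [12, 6]

0: 0x19 (blk 6, set 0) → MISS  vc=[]
1: 0x1a (blk 6, set 0) → L1-HIT  vc=[]
2: 0x19 (blk 6, set 0) → L1-HIT  vc=[]
3: 0x9 (blk 2, set 0) → MISS  vc=[6]
4: 0x9 (blk 2, set 0) → L1-HIT  vc=[6]
5: 0x8 (blk 2, set 0) → L1-HIT  vc=[6]
6: 0x18 (blk 6, set 0) → VC-HIT  vc=[2]
7: 0x9 (blk 2, set 0) → VC-HIT  vc=[6]
8: 0x19 (blk 6, set 0) → VC-HIT  vc=[2]
9: 0x33 (blk 12, set 0) → MISS  vc=[2, 6]
10: 0x8 (blk 2, set 0) → VC-HIT  vc=[12, 6]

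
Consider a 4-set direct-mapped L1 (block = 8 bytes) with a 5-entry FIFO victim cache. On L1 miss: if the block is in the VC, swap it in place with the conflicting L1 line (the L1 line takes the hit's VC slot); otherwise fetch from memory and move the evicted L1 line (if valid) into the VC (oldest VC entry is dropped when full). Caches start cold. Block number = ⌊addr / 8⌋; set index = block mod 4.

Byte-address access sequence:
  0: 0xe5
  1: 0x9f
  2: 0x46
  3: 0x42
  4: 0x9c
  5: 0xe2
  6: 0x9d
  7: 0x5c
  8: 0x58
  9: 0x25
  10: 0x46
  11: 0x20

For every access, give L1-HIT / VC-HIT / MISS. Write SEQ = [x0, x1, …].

  [0] addr=0xe5 blk=28 s=0: MISS | VC []
  [1] addr=0x9f blk=19 s=3: MISS | VC []
  [2] addr=0x46 blk=8 s=0: MISS | VC [28]
  [3] addr=0x42 blk=8 s=0: L1-HIT | VC [28]
  [4] addr=0x9c blk=19 s=3: L1-HIT | VC [28]
  [5] addr=0xe2 blk=28 s=0: VC-HIT | VC [8]
  [6] addr=0x9d blk=19 s=3: L1-HIT | VC [8]
  [7] addr=0x5c blk=11 s=3: MISS | VC [8, 19]
  [8] addr=0x58 blk=11 s=3: L1-HIT | VC [8, 19]
  [9] addr=0x25 blk=4 s=0: MISS | VC [8, 19, 28]
  [10] addr=0x46 blk=8 s=0: VC-HIT | VC [4, 19, 28]
  [11] addr=0x20 blk=4 s=0: VC-HIT | VC [8, 19, 28]

SEQ = [MISS, MISS, MISS, L1-HIT, L1-HIT, VC-HIT, L1-HIT, MISS, L1-HIT, MISS, VC-HIT, VC-HIT]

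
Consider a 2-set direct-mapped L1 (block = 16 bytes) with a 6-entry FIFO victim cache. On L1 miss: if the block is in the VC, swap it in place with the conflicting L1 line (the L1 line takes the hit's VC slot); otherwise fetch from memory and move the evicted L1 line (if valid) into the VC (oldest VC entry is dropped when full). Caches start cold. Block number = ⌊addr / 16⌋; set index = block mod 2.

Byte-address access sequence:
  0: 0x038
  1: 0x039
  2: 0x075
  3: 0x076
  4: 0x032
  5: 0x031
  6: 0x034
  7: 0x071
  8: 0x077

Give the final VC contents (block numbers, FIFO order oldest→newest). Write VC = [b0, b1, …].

0: 0x38 (blk 3, set 1) → MISS  vc=[]
1: 0x39 (blk 3, set 1) → L1-HIT  vc=[]
2: 0x75 (blk 7, set 1) → MISS  vc=[3]
3: 0x76 (blk 7, set 1) → L1-HIT  vc=[3]
4: 0x32 (blk 3, set 1) → VC-HIT  vc=[7]
5: 0x31 (blk 3, set 1) → L1-HIT  vc=[7]
6: 0x34 (blk 3, set 1) → L1-HIT  vc=[7]
7: 0x71 (blk 7, set 1) → VC-HIT  vc=[3]
8: 0x77 (blk 7, set 1) → L1-HIT  vc=[3]

VC = [3]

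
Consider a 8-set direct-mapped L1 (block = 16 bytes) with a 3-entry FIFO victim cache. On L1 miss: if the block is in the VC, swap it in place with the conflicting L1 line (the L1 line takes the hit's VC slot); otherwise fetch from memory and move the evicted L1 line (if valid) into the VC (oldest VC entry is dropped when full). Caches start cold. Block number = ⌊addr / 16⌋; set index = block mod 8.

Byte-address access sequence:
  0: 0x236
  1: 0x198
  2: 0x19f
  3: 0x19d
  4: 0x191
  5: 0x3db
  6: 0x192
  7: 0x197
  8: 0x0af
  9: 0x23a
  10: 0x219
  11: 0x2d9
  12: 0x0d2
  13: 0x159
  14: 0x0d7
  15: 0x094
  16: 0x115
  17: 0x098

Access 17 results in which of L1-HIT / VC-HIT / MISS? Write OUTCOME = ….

OUTCOME = VC-HIT

0: 0x236 (blk 35, set 3) → MISS  vc=[]
1: 0x198 (blk 25, set 1) → MISS  vc=[]
2: 0x19f (blk 25, set 1) → L1-HIT  vc=[]
3: 0x19d (blk 25, set 1) → L1-HIT  vc=[]
4: 0x191 (blk 25, set 1) → L1-HIT  vc=[]
5: 0x3db (blk 61, set 5) → MISS  vc=[]
6: 0x192 (blk 25, set 1) → L1-HIT  vc=[]
7: 0x197 (blk 25, set 1) → L1-HIT  vc=[]
8: 0xaf (blk 10, set 2) → MISS  vc=[]
9: 0x23a (blk 35, set 3) → L1-HIT  vc=[]
10: 0x219 (blk 33, set 1) → MISS  vc=[25]
11: 0x2d9 (blk 45, set 5) → MISS  vc=[25, 61]
12: 0xd2 (blk 13, set 5) → MISS  vc=[25, 61, 45]
13: 0x159 (blk 21, set 5) → MISS  vc=[61, 45, 13]
14: 0xd7 (blk 13, set 5) → VC-HIT  vc=[61, 45, 21]
15: 0x94 (blk 9, set 1) → MISS  vc=[45, 21, 33]
16: 0x115 (blk 17, set 1) → MISS  vc=[21, 33, 9]
17: 0x98 (blk 9, set 1) → VC-HIT  vc=[21, 33, 17]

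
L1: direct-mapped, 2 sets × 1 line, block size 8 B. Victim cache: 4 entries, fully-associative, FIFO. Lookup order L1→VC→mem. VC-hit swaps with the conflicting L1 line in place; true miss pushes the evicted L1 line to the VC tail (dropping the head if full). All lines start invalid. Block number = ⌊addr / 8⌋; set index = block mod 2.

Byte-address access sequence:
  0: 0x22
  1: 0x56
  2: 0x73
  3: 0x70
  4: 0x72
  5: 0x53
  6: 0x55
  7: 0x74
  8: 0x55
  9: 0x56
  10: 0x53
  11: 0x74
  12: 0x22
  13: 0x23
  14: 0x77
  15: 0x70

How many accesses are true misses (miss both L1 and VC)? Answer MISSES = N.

MISSES = 3

  [0] addr=0x22 blk=4 s=0: MISS | VC []
  [1] addr=0x56 blk=10 s=0: MISS | VC [4]
  [2] addr=0x73 blk=14 s=0: MISS | VC [4, 10]
  [3] addr=0x70 blk=14 s=0: L1-HIT | VC [4, 10]
  [4] addr=0x72 blk=14 s=0: L1-HIT | VC [4, 10]
  [5] addr=0x53 blk=10 s=0: VC-HIT | VC [4, 14]
  [6] addr=0x55 blk=10 s=0: L1-HIT | VC [4, 14]
  [7] addr=0x74 blk=14 s=0: VC-HIT | VC [4, 10]
  [8] addr=0x55 blk=10 s=0: VC-HIT | VC [4, 14]
  [9] addr=0x56 blk=10 s=0: L1-HIT | VC [4, 14]
  [10] addr=0x53 blk=10 s=0: L1-HIT | VC [4, 14]
  [11] addr=0x74 blk=14 s=0: VC-HIT | VC [4, 10]
  [12] addr=0x22 blk=4 s=0: VC-HIT | VC [14, 10]
  [13] addr=0x23 blk=4 s=0: L1-HIT | VC [14, 10]
  [14] addr=0x77 blk=14 s=0: VC-HIT | VC [4, 10]
  [15] addr=0x70 blk=14 s=0: L1-HIT | VC [4, 10]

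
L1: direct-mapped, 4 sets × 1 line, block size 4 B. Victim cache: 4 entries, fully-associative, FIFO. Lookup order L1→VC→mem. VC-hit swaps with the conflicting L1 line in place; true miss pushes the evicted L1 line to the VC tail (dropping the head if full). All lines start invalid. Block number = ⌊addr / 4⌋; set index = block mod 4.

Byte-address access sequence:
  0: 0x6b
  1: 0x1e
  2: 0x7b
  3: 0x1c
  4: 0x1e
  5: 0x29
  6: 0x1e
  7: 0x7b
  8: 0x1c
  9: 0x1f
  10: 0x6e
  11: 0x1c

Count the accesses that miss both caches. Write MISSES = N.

MISSES = 5

0: 0x6b (blk 26, set 2) → MISS  vc=[]
1: 0x1e (blk 7, set 3) → MISS  vc=[]
2: 0x7b (blk 30, set 2) → MISS  vc=[26]
3: 0x1c (blk 7, set 3) → L1-HIT  vc=[26]
4: 0x1e (blk 7, set 3) → L1-HIT  vc=[26]
5: 0x29 (blk 10, set 2) → MISS  vc=[26, 30]
6: 0x1e (blk 7, set 3) → L1-HIT  vc=[26, 30]
7: 0x7b (blk 30, set 2) → VC-HIT  vc=[26, 10]
8: 0x1c (blk 7, set 3) → L1-HIT  vc=[26, 10]
9: 0x1f (blk 7, set 3) → L1-HIT  vc=[26, 10]
10: 0x6e (blk 27, set 3) → MISS  vc=[26, 10, 7]
11: 0x1c (blk 7, set 3) → VC-HIT  vc=[26, 10, 27]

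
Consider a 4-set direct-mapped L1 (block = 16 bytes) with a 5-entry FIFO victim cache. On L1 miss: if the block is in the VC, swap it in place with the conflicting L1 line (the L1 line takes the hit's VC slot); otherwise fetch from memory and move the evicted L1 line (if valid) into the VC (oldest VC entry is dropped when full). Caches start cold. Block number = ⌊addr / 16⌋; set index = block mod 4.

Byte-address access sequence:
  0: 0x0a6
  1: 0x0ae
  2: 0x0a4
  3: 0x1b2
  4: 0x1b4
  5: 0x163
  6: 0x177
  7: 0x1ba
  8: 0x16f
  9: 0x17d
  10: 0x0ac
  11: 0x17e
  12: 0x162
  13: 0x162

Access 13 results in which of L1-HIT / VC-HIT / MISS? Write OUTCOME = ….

  [0] addr=0xa6 blk=10 s=2: MISS | VC []
  [1] addr=0xae blk=10 s=2: L1-HIT | VC []
  [2] addr=0xa4 blk=10 s=2: L1-HIT | VC []
  [3] addr=0x1b2 blk=27 s=3: MISS | VC []
  [4] addr=0x1b4 blk=27 s=3: L1-HIT | VC []
  [5] addr=0x163 blk=22 s=2: MISS | VC [10]
  [6] addr=0x177 blk=23 s=3: MISS | VC [10, 27]
  [7] addr=0x1ba blk=27 s=3: VC-HIT | VC [10, 23]
  [8] addr=0x16f blk=22 s=2: L1-HIT | VC [10, 23]
  [9] addr=0x17d blk=23 s=3: VC-HIT | VC [10, 27]
  [10] addr=0xac blk=10 s=2: VC-HIT | VC [22, 27]
  [11] addr=0x17e blk=23 s=3: L1-HIT | VC [22, 27]
  [12] addr=0x162 blk=22 s=2: VC-HIT | VC [10, 27]
  [13] addr=0x162 blk=22 s=2: L1-HIT | VC [10, 27]

OUTCOME = L1-HIT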